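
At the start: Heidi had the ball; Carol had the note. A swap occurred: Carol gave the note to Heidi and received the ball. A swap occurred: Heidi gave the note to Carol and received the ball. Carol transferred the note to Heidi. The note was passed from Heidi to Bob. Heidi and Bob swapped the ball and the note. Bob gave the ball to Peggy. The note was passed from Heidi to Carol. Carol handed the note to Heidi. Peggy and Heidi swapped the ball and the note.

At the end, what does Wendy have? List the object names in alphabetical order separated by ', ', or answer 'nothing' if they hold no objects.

Answer: nothing

Derivation:
Tracking all object holders:
Start: ball:Heidi, note:Carol
Event 1 (swap note<->ball: now note:Heidi, ball:Carol). State: ball:Carol, note:Heidi
Event 2 (swap note<->ball: now note:Carol, ball:Heidi). State: ball:Heidi, note:Carol
Event 3 (give note: Carol -> Heidi). State: ball:Heidi, note:Heidi
Event 4 (give note: Heidi -> Bob). State: ball:Heidi, note:Bob
Event 5 (swap ball<->note: now ball:Bob, note:Heidi). State: ball:Bob, note:Heidi
Event 6 (give ball: Bob -> Peggy). State: ball:Peggy, note:Heidi
Event 7 (give note: Heidi -> Carol). State: ball:Peggy, note:Carol
Event 8 (give note: Carol -> Heidi). State: ball:Peggy, note:Heidi
Event 9 (swap ball<->note: now ball:Heidi, note:Peggy). State: ball:Heidi, note:Peggy

Final state: ball:Heidi, note:Peggy
Wendy holds: (nothing).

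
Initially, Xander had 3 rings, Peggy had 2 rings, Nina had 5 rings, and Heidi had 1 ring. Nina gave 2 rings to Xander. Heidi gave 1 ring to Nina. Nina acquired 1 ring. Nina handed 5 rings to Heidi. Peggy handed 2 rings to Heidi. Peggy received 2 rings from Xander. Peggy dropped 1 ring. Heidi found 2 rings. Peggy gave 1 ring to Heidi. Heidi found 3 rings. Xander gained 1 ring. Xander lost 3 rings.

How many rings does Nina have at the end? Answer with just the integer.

Answer: 0

Derivation:
Tracking counts step by step:
Start: Xander=3, Peggy=2, Nina=5, Heidi=1
Event 1 (Nina -> Xander, 2): Nina: 5 -> 3, Xander: 3 -> 5. State: Xander=5, Peggy=2, Nina=3, Heidi=1
Event 2 (Heidi -> Nina, 1): Heidi: 1 -> 0, Nina: 3 -> 4. State: Xander=5, Peggy=2, Nina=4, Heidi=0
Event 3 (Nina +1): Nina: 4 -> 5. State: Xander=5, Peggy=2, Nina=5, Heidi=0
Event 4 (Nina -> Heidi, 5): Nina: 5 -> 0, Heidi: 0 -> 5. State: Xander=5, Peggy=2, Nina=0, Heidi=5
Event 5 (Peggy -> Heidi, 2): Peggy: 2 -> 0, Heidi: 5 -> 7. State: Xander=5, Peggy=0, Nina=0, Heidi=7
Event 6 (Xander -> Peggy, 2): Xander: 5 -> 3, Peggy: 0 -> 2. State: Xander=3, Peggy=2, Nina=0, Heidi=7
Event 7 (Peggy -1): Peggy: 2 -> 1. State: Xander=3, Peggy=1, Nina=0, Heidi=7
Event 8 (Heidi +2): Heidi: 7 -> 9. State: Xander=3, Peggy=1, Nina=0, Heidi=9
Event 9 (Peggy -> Heidi, 1): Peggy: 1 -> 0, Heidi: 9 -> 10. State: Xander=3, Peggy=0, Nina=0, Heidi=10
Event 10 (Heidi +3): Heidi: 10 -> 13. State: Xander=3, Peggy=0, Nina=0, Heidi=13
Event 11 (Xander +1): Xander: 3 -> 4. State: Xander=4, Peggy=0, Nina=0, Heidi=13
Event 12 (Xander -3): Xander: 4 -> 1. State: Xander=1, Peggy=0, Nina=0, Heidi=13

Nina's final count: 0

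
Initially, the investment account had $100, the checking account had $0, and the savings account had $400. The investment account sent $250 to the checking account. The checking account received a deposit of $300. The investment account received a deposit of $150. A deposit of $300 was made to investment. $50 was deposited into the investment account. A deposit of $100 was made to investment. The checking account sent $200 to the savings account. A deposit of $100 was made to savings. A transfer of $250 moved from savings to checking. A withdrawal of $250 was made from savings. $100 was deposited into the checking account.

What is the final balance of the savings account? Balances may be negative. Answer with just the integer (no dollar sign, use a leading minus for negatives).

Answer: 200

Derivation:
Tracking account balances step by step:
Start: investment=100, checking=0, savings=400
Event 1 (transfer 250 investment -> checking): investment: 100 - 250 = -150, checking: 0 + 250 = 250. Balances: investment=-150, checking=250, savings=400
Event 2 (deposit 300 to checking): checking: 250 + 300 = 550. Balances: investment=-150, checking=550, savings=400
Event 3 (deposit 150 to investment): investment: -150 + 150 = 0. Balances: investment=0, checking=550, savings=400
Event 4 (deposit 300 to investment): investment: 0 + 300 = 300. Balances: investment=300, checking=550, savings=400
Event 5 (deposit 50 to investment): investment: 300 + 50 = 350. Balances: investment=350, checking=550, savings=400
Event 6 (deposit 100 to investment): investment: 350 + 100 = 450. Balances: investment=450, checking=550, savings=400
Event 7 (transfer 200 checking -> savings): checking: 550 - 200 = 350, savings: 400 + 200 = 600. Balances: investment=450, checking=350, savings=600
Event 8 (deposit 100 to savings): savings: 600 + 100 = 700. Balances: investment=450, checking=350, savings=700
Event 9 (transfer 250 savings -> checking): savings: 700 - 250 = 450, checking: 350 + 250 = 600. Balances: investment=450, checking=600, savings=450
Event 10 (withdraw 250 from savings): savings: 450 - 250 = 200. Balances: investment=450, checking=600, savings=200
Event 11 (deposit 100 to checking): checking: 600 + 100 = 700. Balances: investment=450, checking=700, savings=200

Final balance of savings: 200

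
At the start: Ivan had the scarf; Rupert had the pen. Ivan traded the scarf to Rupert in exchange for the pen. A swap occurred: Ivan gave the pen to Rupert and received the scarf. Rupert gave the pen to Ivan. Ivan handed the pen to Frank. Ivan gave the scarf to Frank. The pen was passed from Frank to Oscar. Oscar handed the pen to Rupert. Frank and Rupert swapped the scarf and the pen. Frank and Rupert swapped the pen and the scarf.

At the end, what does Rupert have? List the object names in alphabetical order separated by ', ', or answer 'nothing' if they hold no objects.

Tracking all object holders:
Start: scarf:Ivan, pen:Rupert
Event 1 (swap scarf<->pen: now scarf:Rupert, pen:Ivan). State: scarf:Rupert, pen:Ivan
Event 2 (swap pen<->scarf: now pen:Rupert, scarf:Ivan). State: scarf:Ivan, pen:Rupert
Event 3 (give pen: Rupert -> Ivan). State: scarf:Ivan, pen:Ivan
Event 4 (give pen: Ivan -> Frank). State: scarf:Ivan, pen:Frank
Event 5 (give scarf: Ivan -> Frank). State: scarf:Frank, pen:Frank
Event 6 (give pen: Frank -> Oscar). State: scarf:Frank, pen:Oscar
Event 7 (give pen: Oscar -> Rupert). State: scarf:Frank, pen:Rupert
Event 8 (swap scarf<->pen: now scarf:Rupert, pen:Frank). State: scarf:Rupert, pen:Frank
Event 9 (swap pen<->scarf: now pen:Rupert, scarf:Frank). State: scarf:Frank, pen:Rupert

Final state: scarf:Frank, pen:Rupert
Rupert holds: pen.

Answer: pen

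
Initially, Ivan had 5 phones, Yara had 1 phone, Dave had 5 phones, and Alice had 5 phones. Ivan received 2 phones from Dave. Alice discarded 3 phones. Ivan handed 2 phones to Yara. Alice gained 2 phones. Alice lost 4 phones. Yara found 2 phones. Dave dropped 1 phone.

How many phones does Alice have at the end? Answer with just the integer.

Answer: 0

Derivation:
Tracking counts step by step:
Start: Ivan=5, Yara=1, Dave=5, Alice=5
Event 1 (Dave -> Ivan, 2): Dave: 5 -> 3, Ivan: 5 -> 7. State: Ivan=7, Yara=1, Dave=3, Alice=5
Event 2 (Alice -3): Alice: 5 -> 2. State: Ivan=7, Yara=1, Dave=3, Alice=2
Event 3 (Ivan -> Yara, 2): Ivan: 7 -> 5, Yara: 1 -> 3. State: Ivan=5, Yara=3, Dave=3, Alice=2
Event 4 (Alice +2): Alice: 2 -> 4. State: Ivan=5, Yara=3, Dave=3, Alice=4
Event 5 (Alice -4): Alice: 4 -> 0. State: Ivan=5, Yara=3, Dave=3, Alice=0
Event 6 (Yara +2): Yara: 3 -> 5. State: Ivan=5, Yara=5, Dave=3, Alice=0
Event 7 (Dave -1): Dave: 3 -> 2. State: Ivan=5, Yara=5, Dave=2, Alice=0

Alice's final count: 0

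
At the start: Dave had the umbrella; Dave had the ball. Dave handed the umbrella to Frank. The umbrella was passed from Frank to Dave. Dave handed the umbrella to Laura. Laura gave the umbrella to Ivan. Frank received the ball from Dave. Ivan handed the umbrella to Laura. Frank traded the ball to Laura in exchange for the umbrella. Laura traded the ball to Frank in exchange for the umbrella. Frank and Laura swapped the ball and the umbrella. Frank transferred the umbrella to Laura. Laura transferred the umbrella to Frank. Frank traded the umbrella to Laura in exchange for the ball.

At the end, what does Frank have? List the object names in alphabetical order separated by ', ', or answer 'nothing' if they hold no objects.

Tracking all object holders:
Start: umbrella:Dave, ball:Dave
Event 1 (give umbrella: Dave -> Frank). State: umbrella:Frank, ball:Dave
Event 2 (give umbrella: Frank -> Dave). State: umbrella:Dave, ball:Dave
Event 3 (give umbrella: Dave -> Laura). State: umbrella:Laura, ball:Dave
Event 4 (give umbrella: Laura -> Ivan). State: umbrella:Ivan, ball:Dave
Event 5 (give ball: Dave -> Frank). State: umbrella:Ivan, ball:Frank
Event 6 (give umbrella: Ivan -> Laura). State: umbrella:Laura, ball:Frank
Event 7 (swap ball<->umbrella: now ball:Laura, umbrella:Frank). State: umbrella:Frank, ball:Laura
Event 8 (swap ball<->umbrella: now ball:Frank, umbrella:Laura). State: umbrella:Laura, ball:Frank
Event 9 (swap ball<->umbrella: now ball:Laura, umbrella:Frank). State: umbrella:Frank, ball:Laura
Event 10 (give umbrella: Frank -> Laura). State: umbrella:Laura, ball:Laura
Event 11 (give umbrella: Laura -> Frank). State: umbrella:Frank, ball:Laura
Event 12 (swap umbrella<->ball: now umbrella:Laura, ball:Frank). State: umbrella:Laura, ball:Frank

Final state: umbrella:Laura, ball:Frank
Frank holds: ball.

Answer: ball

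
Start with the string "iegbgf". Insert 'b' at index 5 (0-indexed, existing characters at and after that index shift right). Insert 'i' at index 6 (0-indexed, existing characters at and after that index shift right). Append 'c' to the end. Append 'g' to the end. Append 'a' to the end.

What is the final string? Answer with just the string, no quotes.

Answer: iegbgbifcga

Derivation:
Applying each edit step by step:
Start: "iegbgf"
Op 1 (insert 'b' at idx 5): "iegbgf" -> "iegbgbf"
Op 2 (insert 'i' at idx 6): "iegbgbf" -> "iegbgbif"
Op 3 (append 'c'): "iegbgbif" -> "iegbgbifc"
Op 4 (append 'g'): "iegbgbifc" -> "iegbgbifcg"
Op 5 (append 'a'): "iegbgbifcg" -> "iegbgbifcga"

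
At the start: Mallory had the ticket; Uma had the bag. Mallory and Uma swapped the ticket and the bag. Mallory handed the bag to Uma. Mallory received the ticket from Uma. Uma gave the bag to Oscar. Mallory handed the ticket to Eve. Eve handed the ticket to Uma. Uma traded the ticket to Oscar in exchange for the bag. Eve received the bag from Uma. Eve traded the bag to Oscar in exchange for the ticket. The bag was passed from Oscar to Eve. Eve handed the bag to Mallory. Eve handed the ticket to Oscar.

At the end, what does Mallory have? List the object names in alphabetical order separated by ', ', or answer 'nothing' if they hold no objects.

Answer: bag

Derivation:
Tracking all object holders:
Start: ticket:Mallory, bag:Uma
Event 1 (swap ticket<->bag: now ticket:Uma, bag:Mallory). State: ticket:Uma, bag:Mallory
Event 2 (give bag: Mallory -> Uma). State: ticket:Uma, bag:Uma
Event 3 (give ticket: Uma -> Mallory). State: ticket:Mallory, bag:Uma
Event 4 (give bag: Uma -> Oscar). State: ticket:Mallory, bag:Oscar
Event 5 (give ticket: Mallory -> Eve). State: ticket:Eve, bag:Oscar
Event 6 (give ticket: Eve -> Uma). State: ticket:Uma, bag:Oscar
Event 7 (swap ticket<->bag: now ticket:Oscar, bag:Uma). State: ticket:Oscar, bag:Uma
Event 8 (give bag: Uma -> Eve). State: ticket:Oscar, bag:Eve
Event 9 (swap bag<->ticket: now bag:Oscar, ticket:Eve). State: ticket:Eve, bag:Oscar
Event 10 (give bag: Oscar -> Eve). State: ticket:Eve, bag:Eve
Event 11 (give bag: Eve -> Mallory). State: ticket:Eve, bag:Mallory
Event 12 (give ticket: Eve -> Oscar). State: ticket:Oscar, bag:Mallory

Final state: ticket:Oscar, bag:Mallory
Mallory holds: bag.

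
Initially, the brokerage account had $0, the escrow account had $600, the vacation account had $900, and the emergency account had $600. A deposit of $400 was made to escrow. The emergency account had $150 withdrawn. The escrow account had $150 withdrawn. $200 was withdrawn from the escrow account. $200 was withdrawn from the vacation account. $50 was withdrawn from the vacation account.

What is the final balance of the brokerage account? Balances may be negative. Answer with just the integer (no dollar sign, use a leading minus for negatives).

Answer: 0

Derivation:
Tracking account balances step by step:
Start: brokerage=0, escrow=600, vacation=900, emergency=600
Event 1 (deposit 400 to escrow): escrow: 600 + 400 = 1000. Balances: brokerage=0, escrow=1000, vacation=900, emergency=600
Event 2 (withdraw 150 from emergency): emergency: 600 - 150 = 450. Balances: brokerage=0, escrow=1000, vacation=900, emergency=450
Event 3 (withdraw 150 from escrow): escrow: 1000 - 150 = 850. Balances: brokerage=0, escrow=850, vacation=900, emergency=450
Event 4 (withdraw 200 from escrow): escrow: 850 - 200 = 650. Balances: brokerage=0, escrow=650, vacation=900, emergency=450
Event 5 (withdraw 200 from vacation): vacation: 900 - 200 = 700. Balances: brokerage=0, escrow=650, vacation=700, emergency=450
Event 6 (withdraw 50 from vacation): vacation: 700 - 50 = 650. Balances: brokerage=0, escrow=650, vacation=650, emergency=450

Final balance of brokerage: 0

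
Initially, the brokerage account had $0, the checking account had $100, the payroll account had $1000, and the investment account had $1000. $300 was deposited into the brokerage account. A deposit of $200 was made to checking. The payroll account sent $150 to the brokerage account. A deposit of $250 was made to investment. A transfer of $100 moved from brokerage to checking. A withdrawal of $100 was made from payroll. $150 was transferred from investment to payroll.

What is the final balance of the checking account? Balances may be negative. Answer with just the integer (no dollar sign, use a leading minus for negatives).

Tracking account balances step by step:
Start: brokerage=0, checking=100, payroll=1000, investment=1000
Event 1 (deposit 300 to brokerage): brokerage: 0 + 300 = 300. Balances: brokerage=300, checking=100, payroll=1000, investment=1000
Event 2 (deposit 200 to checking): checking: 100 + 200 = 300. Balances: brokerage=300, checking=300, payroll=1000, investment=1000
Event 3 (transfer 150 payroll -> brokerage): payroll: 1000 - 150 = 850, brokerage: 300 + 150 = 450. Balances: brokerage=450, checking=300, payroll=850, investment=1000
Event 4 (deposit 250 to investment): investment: 1000 + 250 = 1250. Balances: brokerage=450, checking=300, payroll=850, investment=1250
Event 5 (transfer 100 brokerage -> checking): brokerage: 450 - 100 = 350, checking: 300 + 100 = 400. Balances: brokerage=350, checking=400, payroll=850, investment=1250
Event 6 (withdraw 100 from payroll): payroll: 850 - 100 = 750. Balances: brokerage=350, checking=400, payroll=750, investment=1250
Event 7 (transfer 150 investment -> payroll): investment: 1250 - 150 = 1100, payroll: 750 + 150 = 900. Balances: brokerage=350, checking=400, payroll=900, investment=1100

Final balance of checking: 400

Answer: 400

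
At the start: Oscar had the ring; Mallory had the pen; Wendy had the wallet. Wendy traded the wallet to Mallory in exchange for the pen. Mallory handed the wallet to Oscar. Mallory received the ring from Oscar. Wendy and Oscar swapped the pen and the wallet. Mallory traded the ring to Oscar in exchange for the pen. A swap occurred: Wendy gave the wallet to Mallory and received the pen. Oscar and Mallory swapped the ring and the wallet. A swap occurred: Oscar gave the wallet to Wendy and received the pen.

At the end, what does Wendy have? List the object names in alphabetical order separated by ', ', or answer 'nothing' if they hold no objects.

Tracking all object holders:
Start: ring:Oscar, pen:Mallory, wallet:Wendy
Event 1 (swap wallet<->pen: now wallet:Mallory, pen:Wendy). State: ring:Oscar, pen:Wendy, wallet:Mallory
Event 2 (give wallet: Mallory -> Oscar). State: ring:Oscar, pen:Wendy, wallet:Oscar
Event 3 (give ring: Oscar -> Mallory). State: ring:Mallory, pen:Wendy, wallet:Oscar
Event 4 (swap pen<->wallet: now pen:Oscar, wallet:Wendy). State: ring:Mallory, pen:Oscar, wallet:Wendy
Event 5 (swap ring<->pen: now ring:Oscar, pen:Mallory). State: ring:Oscar, pen:Mallory, wallet:Wendy
Event 6 (swap wallet<->pen: now wallet:Mallory, pen:Wendy). State: ring:Oscar, pen:Wendy, wallet:Mallory
Event 7 (swap ring<->wallet: now ring:Mallory, wallet:Oscar). State: ring:Mallory, pen:Wendy, wallet:Oscar
Event 8 (swap wallet<->pen: now wallet:Wendy, pen:Oscar). State: ring:Mallory, pen:Oscar, wallet:Wendy

Final state: ring:Mallory, pen:Oscar, wallet:Wendy
Wendy holds: wallet.

Answer: wallet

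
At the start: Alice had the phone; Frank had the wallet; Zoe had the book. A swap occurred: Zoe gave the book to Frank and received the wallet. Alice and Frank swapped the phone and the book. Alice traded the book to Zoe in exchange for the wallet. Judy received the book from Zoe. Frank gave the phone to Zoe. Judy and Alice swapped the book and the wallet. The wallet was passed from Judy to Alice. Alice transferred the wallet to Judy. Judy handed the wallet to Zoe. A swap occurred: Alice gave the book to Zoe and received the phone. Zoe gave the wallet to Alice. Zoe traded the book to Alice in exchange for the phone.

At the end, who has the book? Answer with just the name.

Tracking all object holders:
Start: phone:Alice, wallet:Frank, book:Zoe
Event 1 (swap book<->wallet: now book:Frank, wallet:Zoe). State: phone:Alice, wallet:Zoe, book:Frank
Event 2 (swap phone<->book: now phone:Frank, book:Alice). State: phone:Frank, wallet:Zoe, book:Alice
Event 3 (swap book<->wallet: now book:Zoe, wallet:Alice). State: phone:Frank, wallet:Alice, book:Zoe
Event 4 (give book: Zoe -> Judy). State: phone:Frank, wallet:Alice, book:Judy
Event 5 (give phone: Frank -> Zoe). State: phone:Zoe, wallet:Alice, book:Judy
Event 6 (swap book<->wallet: now book:Alice, wallet:Judy). State: phone:Zoe, wallet:Judy, book:Alice
Event 7 (give wallet: Judy -> Alice). State: phone:Zoe, wallet:Alice, book:Alice
Event 8 (give wallet: Alice -> Judy). State: phone:Zoe, wallet:Judy, book:Alice
Event 9 (give wallet: Judy -> Zoe). State: phone:Zoe, wallet:Zoe, book:Alice
Event 10 (swap book<->phone: now book:Zoe, phone:Alice). State: phone:Alice, wallet:Zoe, book:Zoe
Event 11 (give wallet: Zoe -> Alice). State: phone:Alice, wallet:Alice, book:Zoe
Event 12 (swap book<->phone: now book:Alice, phone:Zoe). State: phone:Zoe, wallet:Alice, book:Alice

Final state: phone:Zoe, wallet:Alice, book:Alice
The book is held by Alice.

Answer: Alice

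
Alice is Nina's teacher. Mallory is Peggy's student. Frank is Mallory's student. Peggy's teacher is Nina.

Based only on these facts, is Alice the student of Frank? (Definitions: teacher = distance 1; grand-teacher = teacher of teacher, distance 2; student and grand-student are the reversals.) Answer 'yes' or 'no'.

Answer: no

Derivation:
Reconstructing the teacher chain from the given facts:
  Alice -> Nina -> Peggy -> Mallory -> Frank
(each arrow means 'teacher of the next')
Positions in the chain (0 = top):
  position of Alice: 0
  position of Nina: 1
  position of Peggy: 2
  position of Mallory: 3
  position of Frank: 4

Alice is at position 0, Frank is at position 4; signed distance (j - i) = 4.
'student' requires j - i = -1. Actual distance is 4, so the relation does NOT hold.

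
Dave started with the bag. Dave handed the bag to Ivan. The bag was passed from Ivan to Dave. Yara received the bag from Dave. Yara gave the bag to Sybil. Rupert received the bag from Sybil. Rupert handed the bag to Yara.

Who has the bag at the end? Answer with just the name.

Tracking the bag through each event:
Start: Dave has the bag.
After event 1: Ivan has the bag.
After event 2: Dave has the bag.
After event 3: Yara has the bag.
After event 4: Sybil has the bag.
After event 5: Rupert has the bag.
After event 6: Yara has the bag.

Answer: Yara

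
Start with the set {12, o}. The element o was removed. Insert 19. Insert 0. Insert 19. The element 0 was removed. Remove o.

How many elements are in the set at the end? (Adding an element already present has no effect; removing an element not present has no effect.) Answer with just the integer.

Answer: 2

Derivation:
Tracking the set through each operation:
Start: {12, o}
Event 1 (remove o): removed. Set: {12}
Event 2 (add 19): added. Set: {12, 19}
Event 3 (add 0): added. Set: {0, 12, 19}
Event 4 (add 19): already present, no change. Set: {0, 12, 19}
Event 5 (remove 0): removed. Set: {12, 19}
Event 6 (remove o): not present, no change. Set: {12, 19}

Final set: {12, 19} (size 2)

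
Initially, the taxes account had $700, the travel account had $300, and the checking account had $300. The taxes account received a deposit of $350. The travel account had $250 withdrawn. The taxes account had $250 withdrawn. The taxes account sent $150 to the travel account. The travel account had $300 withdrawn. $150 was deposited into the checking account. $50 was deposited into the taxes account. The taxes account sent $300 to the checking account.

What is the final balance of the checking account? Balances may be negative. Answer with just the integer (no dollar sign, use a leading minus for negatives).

Tracking account balances step by step:
Start: taxes=700, travel=300, checking=300
Event 1 (deposit 350 to taxes): taxes: 700 + 350 = 1050. Balances: taxes=1050, travel=300, checking=300
Event 2 (withdraw 250 from travel): travel: 300 - 250 = 50. Balances: taxes=1050, travel=50, checking=300
Event 3 (withdraw 250 from taxes): taxes: 1050 - 250 = 800. Balances: taxes=800, travel=50, checking=300
Event 4 (transfer 150 taxes -> travel): taxes: 800 - 150 = 650, travel: 50 + 150 = 200. Balances: taxes=650, travel=200, checking=300
Event 5 (withdraw 300 from travel): travel: 200 - 300 = -100. Balances: taxes=650, travel=-100, checking=300
Event 6 (deposit 150 to checking): checking: 300 + 150 = 450. Balances: taxes=650, travel=-100, checking=450
Event 7 (deposit 50 to taxes): taxes: 650 + 50 = 700. Balances: taxes=700, travel=-100, checking=450
Event 8 (transfer 300 taxes -> checking): taxes: 700 - 300 = 400, checking: 450 + 300 = 750. Balances: taxes=400, travel=-100, checking=750

Final balance of checking: 750

Answer: 750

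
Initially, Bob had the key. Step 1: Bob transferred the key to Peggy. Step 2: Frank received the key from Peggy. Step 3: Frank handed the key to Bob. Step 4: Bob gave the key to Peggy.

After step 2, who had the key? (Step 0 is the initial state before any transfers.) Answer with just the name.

Answer: Frank

Derivation:
Tracking the key holder through step 2:
After step 0 (start): Bob
After step 1: Peggy
After step 2: Frank

At step 2, the holder is Frank.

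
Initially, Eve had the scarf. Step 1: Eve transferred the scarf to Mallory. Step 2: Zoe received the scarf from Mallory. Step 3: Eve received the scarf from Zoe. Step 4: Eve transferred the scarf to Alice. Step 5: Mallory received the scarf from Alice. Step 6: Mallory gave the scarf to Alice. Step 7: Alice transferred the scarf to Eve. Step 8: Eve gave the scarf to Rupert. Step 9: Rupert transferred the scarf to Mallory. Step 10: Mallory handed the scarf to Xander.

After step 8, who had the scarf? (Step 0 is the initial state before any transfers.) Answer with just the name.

Tracking the scarf holder through step 8:
After step 0 (start): Eve
After step 1: Mallory
After step 2: Zoe
After step 3: Eve
After step 4: Alice
After step 5: Mallory
After step 6: Alice
After step 7: Eve
After step 8: Rupert

At step 8, the holder is Rupert.

Answer: Rupert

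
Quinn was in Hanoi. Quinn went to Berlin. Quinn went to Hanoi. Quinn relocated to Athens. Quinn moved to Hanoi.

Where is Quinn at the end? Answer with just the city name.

Answer: Hanoi

Derivation:
Tracking Quinn's location:
Start: Quinn is in Hanoi.
After move 1: Hanoi -> Berlin. Quinn is in Berlin.
After move 2: Berlin -> Hanoi. Quinn is in Hanoi.
After move 3: Hanoi -> Athens. Quinn is in Athens.
After move 4: Athens -> Hanoi. Quinn is in Hanoi.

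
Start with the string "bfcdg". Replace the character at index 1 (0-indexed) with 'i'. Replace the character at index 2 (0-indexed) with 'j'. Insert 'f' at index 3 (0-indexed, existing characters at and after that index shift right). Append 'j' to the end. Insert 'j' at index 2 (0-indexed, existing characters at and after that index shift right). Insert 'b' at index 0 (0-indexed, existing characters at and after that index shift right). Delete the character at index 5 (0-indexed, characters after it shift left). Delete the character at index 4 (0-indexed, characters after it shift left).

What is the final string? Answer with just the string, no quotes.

Applying each edit step by step:
Start: "bfcdg"
Op 1 (replace idx 1: 'f' -> 'i'): "bfcdg" -> "bicdg"
Op 2 (replace idx 2: 'c' -> 'j'): "bicdg" -> "bijdg"
Op 3 (insert 'f' at idx 3): "bijdg" -> "bijfdg"
Op 4 (append 'j'): "bijfdg" -> "bijfdgj"
Op 5 (insert 'j' at idx 2): "bijfdgj" -> "bijjfdgj"
Op 6 (insert 'b' at idx 0): "bijjfdgj" -> "bbijjfdgj"
Op 7 (delete idx 5 = 'f'): "bbijjfdgj" -> "bbijjdgj"
Op 8 (delete idx 4 = 'j'): "bbijjdgj" -> "bbijdgj"

Answer: bbijdgj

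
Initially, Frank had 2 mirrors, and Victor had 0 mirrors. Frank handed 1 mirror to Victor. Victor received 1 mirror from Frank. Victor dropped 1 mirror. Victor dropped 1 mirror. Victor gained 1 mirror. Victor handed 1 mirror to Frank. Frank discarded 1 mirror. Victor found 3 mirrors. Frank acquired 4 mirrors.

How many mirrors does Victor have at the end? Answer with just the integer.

Tracking counts step by step:
Start: Frank=2, Victor=0
Event 1 (Frank -> Victor, 1): Frank: 2 -> 1, Victor: 0 -> 1. State: Frank=1, Victor=1
Event 2 (Frank -> Victor, 1): Frank: 1 -> 0, Victor: 1 -> 2. State: Frank=0, Victor=2
Event 3 (Victor -1): Victor: 2 -> 1. State: Frank=0, Victor=1
Event 4 (Victor -1): Victor: 1 -> 0. State: Frank=0, Victor=0
Event 5 (Victor +1): Victor: 0 -> 1. State: Frank=0, Victor=1
Event 6 (Victor -> Frank, 1): Victor: 1 -> 0, Frank: 0 -> 1. State: Frank=1, Victor=0
Event 7 (Frank -1): Frank: 1 -> 0. State: Frank=0, Victor=0
Event 8 (Victor +3): Victor: 0 -> 3. State: Frank=0, Victor=3
Event 9 (Frank +4): Frank: 0 -> 4. State: Frank=4, Victor=3

Victor's final count: 3

Answer: 3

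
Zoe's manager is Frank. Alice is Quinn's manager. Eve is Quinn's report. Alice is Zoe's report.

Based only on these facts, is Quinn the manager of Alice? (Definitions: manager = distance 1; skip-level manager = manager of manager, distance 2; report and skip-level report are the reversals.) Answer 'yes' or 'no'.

Answer: no

Derivation:
Reconstructing the manager chain from the given facts:
  Frank -> Zoe -> Alice -> Quinn -> Eve
(each arrow means 'manager of the next')
Positions in the chain (0 = top):
  position of Frank: 0
  position of Zoe: 1
  position of Alice: 2
  position of Quinn: 3
  position of Eve: 4

Quinn is at position 3, Alice is at position 2; signed distance (j - i) = -1.
'manager' requires j - i = 1. Actual distance is -1, so the relation does NOT hold.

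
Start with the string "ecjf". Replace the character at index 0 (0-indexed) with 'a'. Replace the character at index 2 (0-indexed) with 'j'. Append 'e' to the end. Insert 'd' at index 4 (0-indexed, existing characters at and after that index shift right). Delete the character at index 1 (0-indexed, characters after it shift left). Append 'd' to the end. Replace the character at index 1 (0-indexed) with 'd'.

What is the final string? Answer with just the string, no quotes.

Applying each edit step by step:
Start: "ecjf"
Op 1 (replace idx 0: 'e' -> 'a'): "ecjf" -> "acjf"
Op 2 (replace idx 2: 'j' -> 'j'): "acjf" -> "acjf"
Op 3 (append 'e'): "acjf" -> "acjfe"
Op 4 (insert 'd' at idx 4): "acjfe" -> "acjfde"
Op 5 (delete idx 1 = 'c'): "acjfde" -> "ajfde"
Op 6 (append 'd'): "ajfde" -> "ajfded"
Op 7 (replace idx 1: 'j' -> 'd'): "ajfded" -> "adfded"

Answer: adfded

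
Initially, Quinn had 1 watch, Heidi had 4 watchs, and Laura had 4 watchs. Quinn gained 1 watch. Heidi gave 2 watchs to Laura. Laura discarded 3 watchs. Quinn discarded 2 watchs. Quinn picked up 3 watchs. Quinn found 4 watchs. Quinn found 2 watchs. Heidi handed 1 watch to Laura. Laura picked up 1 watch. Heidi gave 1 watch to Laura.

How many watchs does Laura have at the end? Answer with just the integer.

Answer: 6

Derivation:
Tracking counts step by step:
Start: Quinn=1, Heidi=4, Laura=4
Event 1 (Quinn +1): Quinn: 1 -> 2. State: Quinn=2, Heidi=4, Laura=4
Event 2 (Heidi -> Laura, 2): Heidi: 4 -> 2, Laura: 4 -> 6. State: Quinn=2, Heidi=2, Laura=6
Event 3 (Laura -3): Laura: 6 -> 3. State: Quinn=2, Heidi=2, Laura=3
Event 4 (Quinn -2): Quinn: 2 -> 0. State: Quinn=0, Heidi=2, Laura=3
Event 5 (Quinn +3): Quinn: 0 -> 3. State: Quinn=3, Heidi=2, Laura=3
Event 6 (Quinn +4): Quinn: 3 -> 7. State: Quinn=7, Heidi=2, Laura=3
Event 7 (Quinn +2): Quinn: 7 -> 9. State: Quinn=9, Heidi=2, Laura=3
Event 8 (Heidi -> Laura, 1): Heidi: 2 -> 1, Laura: 3 -> 4. State: Quinn=9, Heidi=1, Laura=4
Event 9 (Laura +1): Laura: 4 -> 5. State: Quinn=9, Heidi=1, Laura=5
Event 10 (Heidi -> Laura, 1): Heidi: 1 -> 0, Laura: 5 -> 6. State: Quinn=9, Heidi=0, Laura=6

Laura's final count: 6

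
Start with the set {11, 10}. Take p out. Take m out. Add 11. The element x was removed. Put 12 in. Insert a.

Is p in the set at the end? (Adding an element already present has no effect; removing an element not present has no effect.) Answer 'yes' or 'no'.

Answer: no

Derivation:
Tracking the set through each operation:
Start: {10, 11}
Event 1 (remove p): not present, no change. Set: {10, 11}
Event 2 (remove m): not present, no change. Set: {10, 11}
Event 3 (add 11): already present, no change. Set: {10, 11}
Event 4 (remove x): not present, no change. Set: {10, 11}
Event 5 (add 12): added. Set: {10, 11, 12}
Event 6 (add a): added. Set: {10, 11, 12, a}

Final set: {10, 11, 12, a} (size 4)
p is NOT in the final set.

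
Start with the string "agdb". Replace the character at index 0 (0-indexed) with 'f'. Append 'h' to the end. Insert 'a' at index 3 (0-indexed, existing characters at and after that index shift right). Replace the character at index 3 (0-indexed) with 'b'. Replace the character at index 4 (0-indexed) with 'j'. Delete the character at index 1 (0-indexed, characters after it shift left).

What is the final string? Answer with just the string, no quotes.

Applying each edit step by step:
Start: "agdb"
Op 1 (replace idx 0: 'a' -> 'f'): "agdb" -> "fgdb"
Op 2 (append 'h'): "fgdb" -> "fgdbh"
Op 3 (insert 'a' at idx 3): "fgdbh" -> "fgdabh"
Op 4 (replace idx 3: 'a' -> 'b'): "fgdabh" -> "fgdbbh"
Op 5 (replace idx 4: 'b' -> 'j'): "fgdbbh" -> "fgdbjh"
Op 6 (delete idx 1 = 'g'): "fgdbjh" -> "fdbjh"

Answer: fdbjh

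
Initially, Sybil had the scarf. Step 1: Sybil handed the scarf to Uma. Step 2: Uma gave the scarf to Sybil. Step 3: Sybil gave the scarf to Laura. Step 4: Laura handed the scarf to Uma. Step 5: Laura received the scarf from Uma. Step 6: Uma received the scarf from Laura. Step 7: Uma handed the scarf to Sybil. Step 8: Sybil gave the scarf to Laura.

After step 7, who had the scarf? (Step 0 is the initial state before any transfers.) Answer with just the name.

Tracking the scarf holder through step 7:
After step 0 (start): Sybil
After step 1: Uma
After step 2: Sybil
After step 3: Laura
After step 4: Uma
After step 5: Laura
After step 6: Uma
After step 7: Sybil

At step 7, the holder is Sybil.

Answer: Sybil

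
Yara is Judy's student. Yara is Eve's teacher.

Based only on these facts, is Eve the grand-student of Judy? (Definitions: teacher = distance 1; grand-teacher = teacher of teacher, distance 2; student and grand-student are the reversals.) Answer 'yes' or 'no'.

Answer: yes

Derivation:
Reconstructing the teacher chain from the given facts:
  Judy -> Yara -> Eve
(each arrow means 'teacher of the next')
Positions in the chain (0 = top):
  position of Judy: 0
  position of Yara: 1
  position of Eve: 2

Eve is at position 2, Judy is at position 0; signed distance (j - i) = -2.
'grand-student' requires j - i = -2. Actual distance is -2, so the relation HOLDS.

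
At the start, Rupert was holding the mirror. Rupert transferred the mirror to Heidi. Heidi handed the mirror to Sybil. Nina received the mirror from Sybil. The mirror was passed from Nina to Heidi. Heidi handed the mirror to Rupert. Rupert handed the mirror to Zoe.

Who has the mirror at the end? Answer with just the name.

Answer: Zoe

Derivation:
Tracking the mirror through each event:
Start: Rupert has the mirror.
After event 1: Heidi has the mirror.
After event 2: Sybil has the mirror.
After event 3: Nina has the mirror.
After event 4: Heidi has the mirror.
After event 5: Rupert has the mirror.
After event 6: Zoe has the mirror.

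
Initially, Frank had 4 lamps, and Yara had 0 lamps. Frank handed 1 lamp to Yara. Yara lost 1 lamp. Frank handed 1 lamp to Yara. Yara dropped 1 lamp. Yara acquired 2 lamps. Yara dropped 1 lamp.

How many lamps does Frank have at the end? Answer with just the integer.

Tracking counts step by step:
Start: Frank=4, Yara=0
Event 1 (Frank -> Yara, 1): Frank: 4 -> 3, Yara: 0 -> 1. State: Frank=3, Yara=1
Event 2 (Yara -1): Yara: 1 -> 0. State: Frank=3, Yara=0
Event 3 (Frank -> Yara, 1): Frank: 3 -> 2, Yara: 0 -> 1. State: Frank=2, Yara=1
Event 4 (Yara -1): Yara: 1 -> 0. State: Frank=2, Yara=0
Event 5 (Yara +2): Yara: 0 -> 2. State: Frank=2, Yara=2
Event 6 (Yara -1): Yara: 2 -> 1. State: Frank=2, Yara=1

Frank's final count: 2

Answer: 2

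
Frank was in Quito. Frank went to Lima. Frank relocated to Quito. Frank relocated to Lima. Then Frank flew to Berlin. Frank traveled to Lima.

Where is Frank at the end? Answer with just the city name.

Answer: Lima

Derivation:
Tracking Frank's location:
Start: Frank is in Quito.
After move 1: Quito -> Lima. Frank is in Lima.
After move 2: Lima -> Quito. Frank is in Quito.
After move 3: Quito -> Lima. Frank is in Lima.
After move 4: Lima -> Berlin. Frank is in Berlin.
After move 5: Berlin -> Lima. Frank is in Lima.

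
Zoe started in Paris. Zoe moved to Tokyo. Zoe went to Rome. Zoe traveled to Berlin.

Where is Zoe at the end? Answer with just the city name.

Tracking Zoe's location:
Start: Zoe is in Paris.
After move 1: Paris -> Tokyo. Zoe is in Tokyo.
After move 2: Tokyo -> Rome. Zoe is in Rome.
After move 3: Rome -> Berlin. Zoe is in Berlin.

Answer: Berlin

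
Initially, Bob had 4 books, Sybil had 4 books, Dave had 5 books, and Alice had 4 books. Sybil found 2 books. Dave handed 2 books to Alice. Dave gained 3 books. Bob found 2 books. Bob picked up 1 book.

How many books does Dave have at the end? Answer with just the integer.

Answer: 6

Derivation:
Tracking counts step by step:
Start: Bob=4, Sybil=4, Dave=5, Alice=4
Event 1 (Sybil +2): Sybil: 4 -> 6. State: Bob=4, Sybil=6, Dave=5, Alice=4
Event 2 (Dave -> Alice, 2): Dave: 5 -> 3, Alice: 4 -> 6. State: Bob=4, Sybil=6, Dave=3, Alice=6
Event 3 (Dave +3): Dave: 3 -> 6. State: Bob=4, Sybil=6, Dave=6, Alice=6
Event 4 (Bob +2): Bob: 4 -> 6. State: Bob=6, Sybil=6, Dave=6, Alice=6
Event 5 (Bob +1): Bob: 6 -> 7. State: Bob=7, Sybil=6, Dave=6, Alice=6

Dave's final count: 6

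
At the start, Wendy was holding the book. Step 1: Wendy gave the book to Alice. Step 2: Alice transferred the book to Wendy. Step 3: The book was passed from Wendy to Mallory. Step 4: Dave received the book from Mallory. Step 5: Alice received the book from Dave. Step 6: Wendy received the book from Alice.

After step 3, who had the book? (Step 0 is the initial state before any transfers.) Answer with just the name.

Answer: Mallory

Derivation:
Tracking the book holder through step 3:
After step 0 (start): Wendy
After step 1: Alice
After step 2: Wendy
After step 3: Mallory

At step 3, the holder is Mallory.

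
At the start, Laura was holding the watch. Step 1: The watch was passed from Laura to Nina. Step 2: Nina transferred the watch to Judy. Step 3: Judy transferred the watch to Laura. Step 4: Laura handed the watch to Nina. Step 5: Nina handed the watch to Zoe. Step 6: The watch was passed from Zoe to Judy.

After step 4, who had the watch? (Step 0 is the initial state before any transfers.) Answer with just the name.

Answer: Nina

Derivation:
Tracking the watch holder through step 4:
After step 0 (start): Laura
After step 1: Nina
After step 2: Judy
After step 3: Laura
After step 4: Nina

At step 4, the holder is Nina.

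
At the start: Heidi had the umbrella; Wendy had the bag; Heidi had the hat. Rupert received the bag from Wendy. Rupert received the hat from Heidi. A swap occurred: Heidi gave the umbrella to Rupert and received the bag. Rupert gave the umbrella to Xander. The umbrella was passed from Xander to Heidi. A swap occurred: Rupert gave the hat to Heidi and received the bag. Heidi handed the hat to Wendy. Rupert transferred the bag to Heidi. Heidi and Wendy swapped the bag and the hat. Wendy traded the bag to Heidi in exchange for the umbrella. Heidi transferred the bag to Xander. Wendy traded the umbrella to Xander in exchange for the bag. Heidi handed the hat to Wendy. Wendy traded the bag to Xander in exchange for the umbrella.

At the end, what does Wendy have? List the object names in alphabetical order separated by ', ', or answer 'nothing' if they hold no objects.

Tracking all object holders:
Start: umbrella:Heidi, bag:Wendy, hat:Heidi
Event 1 (give bag: Wendy -> Rupert). State: umbrella:Heidi, bag:Rupert, hat:Heidi
Event 2 (give hat: Heidi -> Rupert). State: umbrella:Heidi, bag:Rupert, hat:Rupert
Event 3 (swap umbrella<->bag: now umbrella:Rupert, bag:Heidi). State: umbrella:Rupert, bag:Heidi, hat:Rupert
Event 4 (give umbrella: Rupert -> Xander). State: umbrella:Xander, bag:Heidi, hat:Rupert
Event 5 (give umbrella: Xander -> Heidi). State: umbrella:Heidi, bag:Heidi, hat:Rupert
Event 6 (swap hat<->bag: now hat:Heidi, bag:Rupert). State: umbrella:Heidi, bag:Rupert, hat:Heidi
Event 7 (give hat: Heidi -> Wendy). State: umbrella:Heidi, bag:Rupert, hat:Wendy
Event 8 (give bag: Rupert -> Heidi). State: umbrella:Heidi, bag:Heidi, hat:Wendy
Event 9 (swap bag<->hat: now bag:Wendy, hat:Heidi). State: umbrella:Heidi, bag:Wendy, hat:Heidi
Event 10 (swap bag<->umbrella: now bag:Heidi, umbrella:Wendy). State: umbrella:Wendy, bag:Heidi, hat:Heidi
Event 11 (give bag: Heidi -> Xander). State: umbrella:Wendy, bag:Xander, hat:Heidi
Event 12 (swap umbrella<->bag: now umbrella:Xander, bag:Wendy). State: umbrella:Xander, bag:Wendy, hat:Heidi
Event 13 (give hat: Heidi -> Wendy). State: umbrella:Xander, bag:Wendy, hat:Wendy
Event 14 (swap bag<->umbrella: now bag:Xander, umbrella:Wendy). State: umbrella:Wendy, bag:Xander, hat:Wendy

Final state: umbrella:Wendy, bag:Xander, hat:Wendy
Wendy holds: hat, umbrella.

Answer: hat, umbrella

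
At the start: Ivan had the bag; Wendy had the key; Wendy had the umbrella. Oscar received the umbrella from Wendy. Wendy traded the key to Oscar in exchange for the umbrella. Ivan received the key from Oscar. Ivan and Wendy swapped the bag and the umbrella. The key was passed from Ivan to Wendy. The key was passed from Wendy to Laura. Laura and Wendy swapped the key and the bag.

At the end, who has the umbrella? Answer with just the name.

Answer: Ivan

Derivation:
Tracking all object holders:
Start: bag:Ivan, key:Wendy, umbrella:Wendy
Event 1 (give umbrella: Wendy -> Oscar). State: bag:Ivan, key:Wendy, umbrella:Oscar
Event 2 (swap key<->umbrella: now key:Oscar, umbrella:Wendy). State: bag:Ivan, key:Oscar, umbrella:Wendy
Event 3 (give key: Oscar -> Ivan). State: bag:Ivan, key:Ivan, umbrella:Wendy
Event 4 (swap bag<->umbrella: now bag:Wendy, umbrella:Ivan). State: bag:Wendy, key:Ivan, umbrella:Ivan
Event 5 (give key: Ivan -> Wendy). State: bag:Wendy, key:Wendy, umbrella:Ivan
Event 6 (give key: Wendy -> Laura). State: bag:Wendy, key:Laura, umbrella:Ivan
Event 7 (swap key<->bag: now key:Wendy, bag:Laura). State: bag:Laura, key:Wendy, umbrella:Ivan

Final state: bag:Laura, key:Wendy, umbrella:Ivan
The umbrella is held by Ivan.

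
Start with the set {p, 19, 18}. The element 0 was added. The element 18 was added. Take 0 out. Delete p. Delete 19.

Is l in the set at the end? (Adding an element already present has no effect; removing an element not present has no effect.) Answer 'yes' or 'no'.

Answer: no

Derivation:
Tracking the set through each operation:
Start: {18, 19, p}
Event 1 (add 0): added. Set: {0, 18, 19, p}
Event 2 (add 18): already present, no change. Set: {0, 18, 19, p}
Event 3 (remove 0): removed. Set: {18, 19, p}
Event 4 (remove p): removed. Set: {18, 19}
Event 5 (remove 19): removed. Set: {18}

Final set: {18} (size 1)
l is NOT in the final set.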